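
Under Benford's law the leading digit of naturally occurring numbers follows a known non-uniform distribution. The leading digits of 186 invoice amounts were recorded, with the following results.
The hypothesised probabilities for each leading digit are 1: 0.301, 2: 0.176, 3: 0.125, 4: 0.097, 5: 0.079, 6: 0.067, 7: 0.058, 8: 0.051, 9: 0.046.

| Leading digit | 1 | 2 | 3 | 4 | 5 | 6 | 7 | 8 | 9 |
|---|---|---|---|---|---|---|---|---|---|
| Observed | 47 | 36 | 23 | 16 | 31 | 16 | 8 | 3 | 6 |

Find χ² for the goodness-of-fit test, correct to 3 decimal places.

Expected counts E_i = n·p_i: 186×0.301 = 55.986, 186×0.176 = 32.736, 186×0.125 = 23.25, 186×0.097 = 18.042, 186×0.079 = 14.694, 186×0.067 = 12.462, 186×0.058 = 10.788, 186×0.051 = 9.486, 186×0.046 = 8.556.
1: (47 − 55.986)²/55.986 = 80.748196/55.986 = 1.4423
2: (36 − 32.736)²/32.736 = 10.653696/32.736 = 0.3254
3: (23 − 23.25)²/23.25 = 0.0625/23.25 = 0.0027
4: (16 − 18.042)²/18.042 = 4.169764/18.042 = 0.2311
5: (31 − 14.694)²/14.694 = 265.885636/14.694 = 18.0948
6: (16 − 12.462)²/12.462 = 12.517444/12.462 = 1.0044
7: (8 − 10.788)²/10.788 = 7.772944/10.788 = 0.7205
8: (3 − 9.486)²/9.486 = 42.068196/9.486 = 4.4348
9: (6 − 8.556)²/8.556 = 6.533136/8.556 = 0.7636
Sum = 27.020

27.020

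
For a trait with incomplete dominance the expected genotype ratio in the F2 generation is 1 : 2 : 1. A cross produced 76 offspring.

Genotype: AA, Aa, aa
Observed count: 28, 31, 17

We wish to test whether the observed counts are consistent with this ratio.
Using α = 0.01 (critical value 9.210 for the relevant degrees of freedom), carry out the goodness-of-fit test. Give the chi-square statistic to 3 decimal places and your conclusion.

5.763; do not reject

Ratio total = 4. Expected counts: 76×1/4 = 19, 76×2/4 = 38, 76×1/4 = 19.
AA: (28 − 19)²/19 = 81/19 = 4.2632
Aa: (31 − 38)²/38 = 49/38 = 1.2895
aa: (17 − 19)²/19 = 4/19 = 0.2105
Sum = 5.763
df = 2. Since 5.763 < 9.210, we do not reject H₀.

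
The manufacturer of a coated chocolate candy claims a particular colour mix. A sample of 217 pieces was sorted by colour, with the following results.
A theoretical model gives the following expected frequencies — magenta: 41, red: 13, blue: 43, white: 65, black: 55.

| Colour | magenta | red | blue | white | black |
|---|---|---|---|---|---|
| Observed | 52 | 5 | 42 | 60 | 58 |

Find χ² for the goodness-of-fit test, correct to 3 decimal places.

8.446

cat          O        E   (O−E)²/E
magenta     52       41     2.9512
red          5       13     4.9231
blue        42       43     0.0233
white       60       65     0.3846
black       58       55     0.1636
Sum = 8.446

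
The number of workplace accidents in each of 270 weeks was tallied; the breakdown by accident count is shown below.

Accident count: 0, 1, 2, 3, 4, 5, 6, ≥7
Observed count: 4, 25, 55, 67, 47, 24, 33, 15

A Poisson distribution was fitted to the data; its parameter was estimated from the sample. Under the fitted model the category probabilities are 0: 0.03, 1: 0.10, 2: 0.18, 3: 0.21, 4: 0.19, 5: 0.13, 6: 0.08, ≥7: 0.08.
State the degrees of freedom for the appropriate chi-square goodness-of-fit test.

6

There are k = 8 categories and 1 parameter estimated from the data, so df = 8 − 1 − 1 = 6.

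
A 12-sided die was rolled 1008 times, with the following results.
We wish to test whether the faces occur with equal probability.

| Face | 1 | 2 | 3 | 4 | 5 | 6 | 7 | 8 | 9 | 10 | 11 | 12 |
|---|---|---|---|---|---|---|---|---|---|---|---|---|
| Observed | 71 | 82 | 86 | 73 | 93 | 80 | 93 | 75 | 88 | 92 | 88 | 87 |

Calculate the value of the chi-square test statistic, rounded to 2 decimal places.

Under H₀ each category has probability 1/12, so each expected count is 1008/12 = 84.
cat         O        E   (O−E)²/E
1          71       84      2.012
2          82       84      0.048
3          86       84      0.048
4          73       84      1.440
5          93       84      0.964
6          80       84      0.190
7          93       84      0.964
8          75       84      0.964
9          88       84      0.190
10         92       84      0.762
11         88       84      0.190
12         87       84      0.107
Sum = 7.88

7.88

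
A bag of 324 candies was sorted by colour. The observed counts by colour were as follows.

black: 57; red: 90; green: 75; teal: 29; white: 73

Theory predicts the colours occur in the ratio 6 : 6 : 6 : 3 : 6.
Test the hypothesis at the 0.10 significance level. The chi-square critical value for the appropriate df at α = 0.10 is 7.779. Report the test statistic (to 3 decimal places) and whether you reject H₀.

Ratio total = 27. Expected counts: 324×6/27 = 72, 324×6/27 = 72, 324×6/27 = 72, 324×3/27 = 36, 324×6/27 = 72.
cat         O        E   (O−E)²/E
black      57       72     3.1250
red        90       72     4.5000
green      75       72     0.1250
teal       29       36     1.3611
white      73       72     0.0139
Sum = 9.125
df = 4. Since 9.125 > 7.779, we reject H₀.

9.125; reject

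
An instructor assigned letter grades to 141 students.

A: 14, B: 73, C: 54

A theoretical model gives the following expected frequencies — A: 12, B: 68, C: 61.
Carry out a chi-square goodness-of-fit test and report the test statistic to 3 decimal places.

χ² = (14−12)²/12 + (73−68)²/68 + (54−61)²/61
   = 0.3333 + 0.3676 + 0.8033
Sum = 1.504

1.504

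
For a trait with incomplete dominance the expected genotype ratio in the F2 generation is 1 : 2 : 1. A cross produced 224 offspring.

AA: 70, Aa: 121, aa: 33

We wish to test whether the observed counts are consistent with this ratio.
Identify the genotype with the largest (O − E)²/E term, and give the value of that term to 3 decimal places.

aa, 9.446

Ratio total = 4. Expected counts: 224×1/4 = 56, 224×2/4 = 112, 224×1/4 = 56.
χ² = (70−56)²/56 + (121−112)²/112 + (33−56)²/56
   = 3.5000 + 0.7232 + 9.4464
The largest term is for aa: 9.446.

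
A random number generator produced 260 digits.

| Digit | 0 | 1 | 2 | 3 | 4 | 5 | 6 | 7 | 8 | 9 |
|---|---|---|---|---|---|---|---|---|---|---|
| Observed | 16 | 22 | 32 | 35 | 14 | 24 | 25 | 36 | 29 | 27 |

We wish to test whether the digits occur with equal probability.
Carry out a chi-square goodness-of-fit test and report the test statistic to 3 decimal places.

Expected count for each of the 10 categories: 260/10 = 26.
χ² = (16−26)²/26 + (22−26)²/26 + (32−26)²/26 + (35−26)²/26 + (14−26)²/26 + (24−26)²/26 + (25−26)²/26 + (36−26)²/26 + (29−26)²/26 + (27−26)²/26
   = 3.8462 + 0.6154 + 1.3846 + 3.1154 + 5.5385 + 0.1538 + 0.0385 + 3.8462 + 0.3462 + 0.0385
Sum = 18.923

18.923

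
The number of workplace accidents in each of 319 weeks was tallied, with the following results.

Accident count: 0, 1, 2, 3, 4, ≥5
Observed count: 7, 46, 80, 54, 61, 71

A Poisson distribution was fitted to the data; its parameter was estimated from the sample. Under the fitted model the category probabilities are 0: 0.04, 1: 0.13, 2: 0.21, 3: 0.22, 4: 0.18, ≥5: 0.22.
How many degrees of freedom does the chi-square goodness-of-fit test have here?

There are k = 6 categories and 1 parameter estimated from the data, so df = 6 − 1 − 1 = 4.

4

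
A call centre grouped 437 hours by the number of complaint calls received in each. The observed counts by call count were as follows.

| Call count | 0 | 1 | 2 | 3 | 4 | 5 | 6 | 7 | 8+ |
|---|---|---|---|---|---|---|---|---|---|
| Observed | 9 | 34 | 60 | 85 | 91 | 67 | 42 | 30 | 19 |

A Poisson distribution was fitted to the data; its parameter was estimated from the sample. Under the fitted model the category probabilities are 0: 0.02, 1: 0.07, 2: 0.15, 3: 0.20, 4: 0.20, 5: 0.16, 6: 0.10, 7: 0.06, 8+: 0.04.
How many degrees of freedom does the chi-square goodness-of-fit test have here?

7

There are k = 9 categories and 1 parameter estimated from the data, so df = 9 − 1 − 1 = 7.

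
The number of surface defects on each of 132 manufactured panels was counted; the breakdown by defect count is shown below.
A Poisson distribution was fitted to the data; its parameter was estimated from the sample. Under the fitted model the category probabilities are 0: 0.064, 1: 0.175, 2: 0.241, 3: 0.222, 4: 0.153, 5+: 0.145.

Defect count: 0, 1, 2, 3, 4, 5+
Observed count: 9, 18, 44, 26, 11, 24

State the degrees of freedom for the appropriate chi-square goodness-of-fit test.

4

There are k = 6 categories and 1 parameter estimated from the data, so df = 6 − 1 − 1 = 4.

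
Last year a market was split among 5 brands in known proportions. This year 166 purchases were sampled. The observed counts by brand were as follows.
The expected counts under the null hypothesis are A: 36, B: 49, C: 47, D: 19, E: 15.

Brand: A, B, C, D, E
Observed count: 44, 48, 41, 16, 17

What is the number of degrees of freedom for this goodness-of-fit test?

4

There are k = 5 categories and no parameters were estimated from the data, so df = 5 − 1 = 4.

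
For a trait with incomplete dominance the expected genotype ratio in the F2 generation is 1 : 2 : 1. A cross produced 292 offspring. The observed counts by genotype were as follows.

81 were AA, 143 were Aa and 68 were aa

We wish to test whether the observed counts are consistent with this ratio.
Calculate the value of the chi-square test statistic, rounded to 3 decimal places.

1.281

Ratio total = 4. Expected counts: 292×1/4 = 73, 292×2/4 = 146, 292×1/4 = 73.
AA: (81 − 73)²/73 = 64/73 = 0.8767
Aa: (143 − 146)²/146 = 9/146 = 0.0616
aa: (68 − 73)²/73 = 25/73 = 0.3425
Sum = 1.281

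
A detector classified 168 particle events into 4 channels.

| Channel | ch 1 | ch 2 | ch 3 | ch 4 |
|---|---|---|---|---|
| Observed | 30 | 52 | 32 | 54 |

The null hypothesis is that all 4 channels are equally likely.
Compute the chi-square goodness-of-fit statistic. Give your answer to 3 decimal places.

11.619

Under H₀ each category has probability 1/4, so each expected count is 168/4 = 42.
cat         O        E   (O−E)²/E
ch 1       30       42     3.4286
ch 2       52       42     2.3810
ch 3       32       42     2.3810
ch 4       54       42     3.4286
Sum = 11.619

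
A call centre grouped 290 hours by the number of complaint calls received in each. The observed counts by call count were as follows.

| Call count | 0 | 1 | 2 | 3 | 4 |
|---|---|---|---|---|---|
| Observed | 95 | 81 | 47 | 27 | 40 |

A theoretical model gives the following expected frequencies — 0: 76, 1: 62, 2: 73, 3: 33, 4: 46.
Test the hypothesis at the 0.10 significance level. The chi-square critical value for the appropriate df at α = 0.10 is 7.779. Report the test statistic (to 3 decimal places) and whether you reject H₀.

21.706; reject

0: (95 − 76)²/76 = 361/76 = 4.7500
1: (81 − 62)²/62 = 361/62 = 5.8226
2: (47 − 73)²/73 = 676/73 = 9.2603
3: (27 − 33)²/33 = 36/33 = 1.0909
4: (40 − 46)²/46 = 36/46 = 0.7826
Sum = 21.706
df = 4. Since 21.706 > 7.779, we reject H₀.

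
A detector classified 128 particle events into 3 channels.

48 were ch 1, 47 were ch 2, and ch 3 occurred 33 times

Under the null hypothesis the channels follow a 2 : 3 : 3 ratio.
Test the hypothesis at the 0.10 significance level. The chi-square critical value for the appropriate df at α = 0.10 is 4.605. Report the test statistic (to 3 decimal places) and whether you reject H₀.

Ratio total = 8. Expected counts: 128×2/8 = 32, 128×3/8 = 48, 128×3/8 = 48.
cat         O        E   (O−E)²/E
ch 1       48       32     8.0000
ch 2       47       48     0.0208
ch 3       33       48     4.6875
Sum = 12.708
df = 2. Since 12.708 > 4.605, we reject H₀.

12.708; reject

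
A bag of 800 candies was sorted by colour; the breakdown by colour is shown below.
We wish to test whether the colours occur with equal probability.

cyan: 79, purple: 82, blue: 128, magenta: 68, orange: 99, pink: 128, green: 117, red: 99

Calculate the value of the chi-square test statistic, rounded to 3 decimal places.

36.480

Under H₀ each category has probability 1/8, so each expected count is 800/8 = 100.
cyan: (79 − 100)²/100 = 441/100 = 4.4100
purple: (82 − 100)²/100 = 324/100 = 3.2400
blue: (128 − 100)²/100 = 784/100 = 7.8400
magenta: (68 − 100)²/100 = 1024/100 = 10.2400
orange: (99 − 100)²/100 = 1/100 = 0.0100
pink: (128 − 100)²/100 = 784/100 = 7.8400
green: (117 − 100)²/100 = 289/100 = 2.8900
red: (99 − 100)²/100 = 1/100 = 0.0100
Sum = 36.480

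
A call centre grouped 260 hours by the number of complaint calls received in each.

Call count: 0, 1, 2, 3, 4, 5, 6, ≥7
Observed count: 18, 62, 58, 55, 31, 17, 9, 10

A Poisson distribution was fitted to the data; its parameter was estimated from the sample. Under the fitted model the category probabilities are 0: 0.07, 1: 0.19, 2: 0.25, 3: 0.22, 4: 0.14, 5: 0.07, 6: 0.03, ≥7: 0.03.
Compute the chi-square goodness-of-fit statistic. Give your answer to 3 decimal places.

Expected counts E_i = n·p_i: 260×0.07 = 18.2, 260×0.19 = 49.4, 260×0.25 = 65, 260×0.22 = 57.2, 260×0.14 = 36.4, 260×0.07 = 18.2, 260×0.03 = 7.8, 260×0.03 = 7.8.
χ² = (18−18.2)²/18.2 + (62−49.4)²/49.4 + (58−65)²/65 + (55−57.2)²/57.2 + (31−36.4)²/36.4 + (17−18.2)²/18.2 + (9−7.8)²/7.8 + (10−7.8)²/7.8
   = 0.0022 + 3.2138 + 0.7538 + 0.0846 + 0.8011 + 0.0791 + 0.1846 + 0.6205
Sum = 5.740

5.740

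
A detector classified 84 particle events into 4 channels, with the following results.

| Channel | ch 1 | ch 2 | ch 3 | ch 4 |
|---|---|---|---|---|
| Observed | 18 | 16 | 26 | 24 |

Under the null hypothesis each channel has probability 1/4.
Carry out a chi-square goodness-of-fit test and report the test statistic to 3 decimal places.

3.238

Expected count for each of the 4 categories: 84/4 = 21.
cat         O        E   (O−E)²/E
ch 1       18       21     0.4286
ch 2       16       21     1.1905
ch 3       26       21     1.1905
ch 4       24       21     0.4286
Sum = 3.238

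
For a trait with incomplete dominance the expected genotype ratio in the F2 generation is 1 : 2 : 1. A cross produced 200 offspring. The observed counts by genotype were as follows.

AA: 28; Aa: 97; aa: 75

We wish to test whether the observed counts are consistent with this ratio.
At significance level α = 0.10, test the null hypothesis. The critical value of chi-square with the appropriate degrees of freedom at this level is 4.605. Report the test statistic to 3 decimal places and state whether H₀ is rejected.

22.270; reject

Ratio total = 4. Expected counts: 200×1/4 = 50, 200×2/4 = 100, 200×1/4 = 50.
AA: (28 − 50)²/50 = 484/50 = 9.6800
Aa: (97 − 100)²/100 = 9/100 = 0.0900
aa: (75 − 50)²/50 = 625/50 = 12.5000
Sum = 22.270
df = 2. Since 22.270 > 4.605, we reject H₀.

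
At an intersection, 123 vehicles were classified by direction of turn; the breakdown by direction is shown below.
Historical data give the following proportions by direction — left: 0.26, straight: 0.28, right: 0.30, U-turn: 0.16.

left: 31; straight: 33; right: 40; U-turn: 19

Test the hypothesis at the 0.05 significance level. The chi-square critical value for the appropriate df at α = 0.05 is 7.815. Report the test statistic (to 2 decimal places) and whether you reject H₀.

Expected counts E_i = n·p_i: 123×0.26 = 31.98, 123×0.28 = 34.44, 123×0.30 = 36.9, 123×0.16 = 19.68.
cat           O        E   (O−E)²/E
left         31    31.98      0.030
straight     33    34.44      0.060
right        40     36.9      0.260
U-turn       19    19.68      0.023
Sum = 0.37
df = 3. Since 0.37 < 7.815, we do not reject H₀.

0.37; do not reject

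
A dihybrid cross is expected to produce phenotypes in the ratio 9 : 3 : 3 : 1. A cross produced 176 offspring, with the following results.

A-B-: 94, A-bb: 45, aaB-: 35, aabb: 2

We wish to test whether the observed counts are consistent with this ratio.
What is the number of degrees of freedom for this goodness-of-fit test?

There are k = 4 categories and no parameters were estimated from the data, so df = 4 − 1 = 3.

3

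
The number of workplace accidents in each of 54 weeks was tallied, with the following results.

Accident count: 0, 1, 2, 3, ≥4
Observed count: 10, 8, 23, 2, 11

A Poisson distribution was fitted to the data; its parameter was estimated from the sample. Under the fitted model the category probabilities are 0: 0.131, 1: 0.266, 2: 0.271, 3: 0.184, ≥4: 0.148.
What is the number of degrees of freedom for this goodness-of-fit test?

There are k = 5 categories and 1 parameter estimated from the data, so df = 5 − 1 − 1 = 3.

3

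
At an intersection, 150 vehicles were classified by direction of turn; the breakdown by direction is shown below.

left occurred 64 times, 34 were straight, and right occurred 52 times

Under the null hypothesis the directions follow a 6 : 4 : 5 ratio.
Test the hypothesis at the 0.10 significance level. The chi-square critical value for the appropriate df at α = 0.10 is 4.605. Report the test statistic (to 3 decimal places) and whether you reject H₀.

1.247; do not reject

Ratio total = 15. Expected counts: 150×6/15 = 60, 150×4/15 = 40, 150×5/15 = 50.
cat           O        E   (O−E)²/E
left         64       60     0.2667
straight     34       40     0.9000
right        52       50     0.0800
Sum = 1.247
df = 2. Since 1.247 < 4.605, we do not reject H₀.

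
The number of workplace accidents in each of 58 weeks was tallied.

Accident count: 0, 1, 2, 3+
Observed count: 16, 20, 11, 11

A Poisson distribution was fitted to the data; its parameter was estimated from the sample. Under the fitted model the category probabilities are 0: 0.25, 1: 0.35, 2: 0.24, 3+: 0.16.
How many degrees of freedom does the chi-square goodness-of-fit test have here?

There are k = 4 categories and 1 parameter estimated from the data, so df = 4 − 1 − 1 = 2.

2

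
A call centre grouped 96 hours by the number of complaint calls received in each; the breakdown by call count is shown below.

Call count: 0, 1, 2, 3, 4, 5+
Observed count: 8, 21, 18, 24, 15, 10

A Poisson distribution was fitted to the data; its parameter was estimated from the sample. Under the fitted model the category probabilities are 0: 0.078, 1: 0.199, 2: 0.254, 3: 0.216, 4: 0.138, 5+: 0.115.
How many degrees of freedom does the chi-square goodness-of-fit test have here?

There are k = 6 categories and 1 parameter estimated from the data, so df = 6 − 1 − 1 = 4.

4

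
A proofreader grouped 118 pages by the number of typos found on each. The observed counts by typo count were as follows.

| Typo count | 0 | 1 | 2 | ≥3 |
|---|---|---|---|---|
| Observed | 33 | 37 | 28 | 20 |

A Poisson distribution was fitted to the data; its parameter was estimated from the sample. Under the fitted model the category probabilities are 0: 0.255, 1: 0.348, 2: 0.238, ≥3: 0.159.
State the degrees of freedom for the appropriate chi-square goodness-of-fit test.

There are k = 4 categories and 1 parameter estimated from the data, so df = 4 − 1 − 1 = 2.

2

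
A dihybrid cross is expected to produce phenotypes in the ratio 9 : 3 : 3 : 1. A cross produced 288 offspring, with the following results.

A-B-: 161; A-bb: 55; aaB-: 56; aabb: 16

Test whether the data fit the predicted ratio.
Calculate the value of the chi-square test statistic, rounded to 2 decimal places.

Ratio total = 16. Expected counts: 288×9/16 = 162, 288×3/16 = 54, 288×3/16 = 54, 288×1/16 = 18.
cat         O        E   (O−E)²/E
A-B-      161      162      0.006
A-bb       55       54      0.019
aaB-       56       54      0.074
aabb       16       18      0.222
Sum = 0.32

0.32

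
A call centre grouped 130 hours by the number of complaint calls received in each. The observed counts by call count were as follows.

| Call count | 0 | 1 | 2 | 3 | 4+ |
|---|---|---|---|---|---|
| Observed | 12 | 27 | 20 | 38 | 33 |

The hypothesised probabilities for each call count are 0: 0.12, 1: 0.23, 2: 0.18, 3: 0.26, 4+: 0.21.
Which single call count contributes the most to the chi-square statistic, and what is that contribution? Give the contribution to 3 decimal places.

4+, 1.190

Expected counts E_i = n·p_i: 130×0.12 = 15.6, 130×0.23 = 29.9, 130×0.18 = 23.4, 130×0.26 = 33.8, 130×0.21 = 27.3.
cat         O        E   (O−E)²/E
0          12     15.6     0.8308
1          27     29.9     0.2813
2          20     23.4     0.4940
3          38     33.8     0.5219
4+         33     27.3     1.1901
The largest term is for 4+: 1.190.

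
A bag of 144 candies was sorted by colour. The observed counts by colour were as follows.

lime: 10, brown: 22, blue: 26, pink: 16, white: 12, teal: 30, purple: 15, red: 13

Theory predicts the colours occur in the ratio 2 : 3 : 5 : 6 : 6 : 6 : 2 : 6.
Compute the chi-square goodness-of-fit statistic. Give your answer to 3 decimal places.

31.967

Ratio total = 36. Expected counts: 144×2/36 = 8, 144×3/36 = 12, 144×5/36 = 20, 144×6/36 = 24, 144×6/36 = 24, 144×6/36 = 24, 144×2/36 = 8, 144×6/36 = 24.
cat         O        E   (O−E)²/E
lime       10        8     0.5000
brown      22       12     8.3333
blue       26       20     1.8000
pink       16       24     2.6667
white      12       24     6.0000
teal       30       24     1.5000
purple     15        8     6.1250
red        13       24     5.0417
Sum = 31.967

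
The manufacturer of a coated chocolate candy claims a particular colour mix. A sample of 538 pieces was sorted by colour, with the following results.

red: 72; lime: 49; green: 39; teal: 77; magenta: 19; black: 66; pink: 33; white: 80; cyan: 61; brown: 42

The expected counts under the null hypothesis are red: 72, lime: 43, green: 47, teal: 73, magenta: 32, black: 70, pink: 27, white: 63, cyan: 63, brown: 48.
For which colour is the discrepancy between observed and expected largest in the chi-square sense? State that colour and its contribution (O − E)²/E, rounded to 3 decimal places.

χ² = (72−72)²/72 + (49−43)²/43 + (39−47)²/47 + (77−73)²/73 + (19−32)²/32 + (66−70)²/70 + (33−27)²/27 + (80−63)²/63 + (61−63)²/63 + (42−48)²/48
   = 0.0000 + 0.8372 + 1.3617 + 0.2192 + 5.2813 + 0.2286 + 1.3333 + 4.5873 + 0.0635 + 0.7500
The largest term is for magenta: 5.281.

magenta, 5.281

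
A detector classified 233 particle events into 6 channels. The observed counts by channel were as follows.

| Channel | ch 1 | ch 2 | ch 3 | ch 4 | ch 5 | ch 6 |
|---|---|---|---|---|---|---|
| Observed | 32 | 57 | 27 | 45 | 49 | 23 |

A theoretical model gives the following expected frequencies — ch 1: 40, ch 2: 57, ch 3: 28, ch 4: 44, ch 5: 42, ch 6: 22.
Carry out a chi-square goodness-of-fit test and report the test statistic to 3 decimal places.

2.871

χ² = (32−40)²/40 + (57−57)²/57 + (27−28)²/28 + (45−44)²/44 + (49−42)²/42 + (23−22)²/22
   = 1.6000 + 0.0000 + 0.0357 + 0.0227 + 1.1667 + 0.0455
Sum = 2.871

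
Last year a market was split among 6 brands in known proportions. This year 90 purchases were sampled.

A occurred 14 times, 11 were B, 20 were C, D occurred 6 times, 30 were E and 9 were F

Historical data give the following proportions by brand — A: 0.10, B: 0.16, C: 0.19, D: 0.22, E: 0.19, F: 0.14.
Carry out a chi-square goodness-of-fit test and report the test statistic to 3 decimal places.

24.451

Expected counts E_i = n·p_i: 90×0.10 = 9, 90×0.16 = 14.4, 90×0.19 = 17.1, 90×0.22 = 19.8, 90×0.19 = 17.1, 90×0.14 = 12.6.
A: (14 − 9)²/9 = 25/9 = 2.7778
B: (11 − 14.4)²/14.4 = 11.56/14.4 = 0.8028
C: (20 − 17.1)²/17.1 = 8.41/17.1 = 0.4918
D: (6 − 19.8)²/19.8 = 190.44/19.8 = 9.6182
E: (30 − 17.1)²/17.1 = 166.41/17.1 = 9.7316
F: (9 − 12.6)²/12.6 = 12.96/12.6 = 1.0286
Sum = 24.451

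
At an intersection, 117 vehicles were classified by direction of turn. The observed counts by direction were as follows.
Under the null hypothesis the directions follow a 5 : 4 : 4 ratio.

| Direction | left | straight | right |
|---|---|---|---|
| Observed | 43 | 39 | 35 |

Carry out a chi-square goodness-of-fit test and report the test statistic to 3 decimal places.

Ratio total = 13. Expected counts: 117×5/13 = 45, 117×4/13 = 36, 117×4/13 = 36.
cat           O        E   (O−E)²/E
left         43       45     0.0889
straight     39       36     0.2500
right        35       36     0.0278
Sum = 0.367

0.367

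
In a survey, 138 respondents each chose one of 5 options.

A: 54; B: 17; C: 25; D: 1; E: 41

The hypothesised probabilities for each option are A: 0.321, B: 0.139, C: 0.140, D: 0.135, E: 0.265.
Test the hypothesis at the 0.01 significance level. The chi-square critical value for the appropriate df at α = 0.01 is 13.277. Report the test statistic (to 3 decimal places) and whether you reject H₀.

21.263; reject

Expected counts E_i = n·p_i: 138×0.321 = 44.298, 138×0.139 = 19.182, 138×0.140 = 19.32, 138×0.135 = 18.63, 138×0.265 = 36.57.
cat         O        E   (O−E)²/E
A          54   44.298     2.1249
B          17   19.182     0.2482
C          25    19.32     1.6699
D           1    18.63    16.6837
E          41    36.57     0.5366
Sum = 21.263
df = 4. Since 21.263 > 13.277, we reject H₀.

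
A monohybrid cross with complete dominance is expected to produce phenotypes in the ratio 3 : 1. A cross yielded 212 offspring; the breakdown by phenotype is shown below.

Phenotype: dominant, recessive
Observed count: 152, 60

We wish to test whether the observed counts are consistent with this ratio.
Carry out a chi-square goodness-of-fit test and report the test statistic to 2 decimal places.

1.23

Ratio total = 4. Expected counts: 212×3/4 = 159, 212×1/4 = 53.
cat            O        E   (O−E)²/E
dominant     152      159      0.308
recessive     60       53      0.925
Sum = 1.23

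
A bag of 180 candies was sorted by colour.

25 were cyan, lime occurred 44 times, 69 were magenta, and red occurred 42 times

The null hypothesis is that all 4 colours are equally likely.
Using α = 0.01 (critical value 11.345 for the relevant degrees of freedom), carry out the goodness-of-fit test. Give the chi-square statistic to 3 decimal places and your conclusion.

Under H₀ each category has probability 1/4, so each expected count is 180/4 = 45.
cyan: (25 − 45)²/45 = 400/45 = 8.8889
lime: (44 − 45)²/45 = 1/45 = 0.0222
magenta: (69 − 45)²/45 = 576/45 = 12.8000
red: (42 − 45)²/45 = 9/45 = 0.2000
Sum = 21.911
df = 3. Since 21.911 > 11.345, we reject H₀.

21.911; reject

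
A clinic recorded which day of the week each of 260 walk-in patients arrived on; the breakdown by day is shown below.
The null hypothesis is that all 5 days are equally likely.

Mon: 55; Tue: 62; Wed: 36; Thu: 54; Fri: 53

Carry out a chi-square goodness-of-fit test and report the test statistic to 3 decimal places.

Expected count for each of the 5 categories: 260/5 = 52.
χ² = (55−52)²/52 + (62−52)²/52 + (36−52)²/52 + (54−52)²/52 + (53−52)²/52
   = 0.1731 + 1.9231 + 4.9231 + 0.0769 + 0.0192
Sum = 7.115

7.115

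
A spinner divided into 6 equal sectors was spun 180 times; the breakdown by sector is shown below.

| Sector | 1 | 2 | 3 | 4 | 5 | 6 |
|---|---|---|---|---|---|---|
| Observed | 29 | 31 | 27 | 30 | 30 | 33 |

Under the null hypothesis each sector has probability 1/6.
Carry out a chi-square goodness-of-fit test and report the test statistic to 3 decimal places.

0.667

Expected count for each of the 6 categories: 180/6 = 30.
cat         O        E   (O−E)²/E
1          29       30     0.0333
2          31       30     0.0333
3          27       30     0.3000
4          30       30     0.0000
5          30       30     0.0000
6          33       30     0.3000
Sum = 0.667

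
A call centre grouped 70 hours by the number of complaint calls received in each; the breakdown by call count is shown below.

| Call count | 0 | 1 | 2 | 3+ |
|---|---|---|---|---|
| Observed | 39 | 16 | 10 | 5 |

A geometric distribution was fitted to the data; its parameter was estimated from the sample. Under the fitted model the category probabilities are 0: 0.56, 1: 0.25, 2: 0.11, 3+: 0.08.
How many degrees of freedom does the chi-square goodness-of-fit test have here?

2

There are k = 4 categories and 1 parameter estimated from the data, so df = 4 − 1 − 1 = 2.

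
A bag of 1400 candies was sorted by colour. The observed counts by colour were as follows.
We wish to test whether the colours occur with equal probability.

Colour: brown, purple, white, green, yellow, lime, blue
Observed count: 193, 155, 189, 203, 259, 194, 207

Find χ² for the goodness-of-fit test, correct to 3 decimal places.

28.850

Under H₀ each category has probability 1/7, so each expected count is 1400/7 = 200.
χ² = (193−200)²/200 + (155−200)²/200 + (189−200)²/200 + (203−200)²/200 + (259−200)²/200 + (194−200)²/200 + (207−200)²/200
   = 0.2450 + 10.1250 + 0.6050 + 0.0450 + 17.4050 + 0.1800 + 0.2450
Sum = 28.850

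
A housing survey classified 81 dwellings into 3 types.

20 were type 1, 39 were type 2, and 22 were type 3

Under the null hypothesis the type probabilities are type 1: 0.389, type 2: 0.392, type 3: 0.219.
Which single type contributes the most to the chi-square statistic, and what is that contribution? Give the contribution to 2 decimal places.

Expected counts E_i = n·p_i: 81×0.389 = 31.509, 81×0.392 = 31.752, 81×0.219 = 17.739.
type 1: (20 − 31.509)²/31.509 = 132.457081/31.509 = 4.204
type 2: (39 − 31.752)²/31.752 = 52.533504/31.752 = 1.654
type 3: (22 − 17.739)²/17.739 = 18.156121/17.739 = 1.024
The largest term is for type 1: 4.20.

type 1, 4.20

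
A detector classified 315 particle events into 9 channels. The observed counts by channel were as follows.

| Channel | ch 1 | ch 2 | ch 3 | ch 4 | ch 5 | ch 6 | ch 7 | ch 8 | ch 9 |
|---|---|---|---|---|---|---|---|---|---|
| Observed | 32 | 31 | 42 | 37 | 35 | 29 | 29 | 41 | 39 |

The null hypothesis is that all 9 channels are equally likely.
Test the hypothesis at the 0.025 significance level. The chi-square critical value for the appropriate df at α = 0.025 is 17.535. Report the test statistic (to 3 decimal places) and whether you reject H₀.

Under H₀ each category has probability 1/9, so each expected count is 315/9 = 35.
ch 1: (32 − 35)²/35 = 9/35 = 0.2571
ch 2: (31 − 35)²/35 = 16/35 = 0.4571
ch 3: (42 − 35)²/35 = 49/35 = 1.4000
ch 4: (37 − 35)²/35 = 4/35 = 0.1143
ch 5: (35 − 35)²/35 = 0/35 = 0.0000
ch 6: (29 − 35)²/35 = 36/35 = 1.0286
ch 7: (29 − 35)²/35 = 36/35 = 1.0286
ch 8: (41 − 35)²/35 = 36/35 = 1.0286
ch 9: (39 − 35)²/35 = 16/35 = 0.4571
Sum = 5.771
df = 8. Since 5.771 < 17.535, we do not reject H₀.

5.771; do not reject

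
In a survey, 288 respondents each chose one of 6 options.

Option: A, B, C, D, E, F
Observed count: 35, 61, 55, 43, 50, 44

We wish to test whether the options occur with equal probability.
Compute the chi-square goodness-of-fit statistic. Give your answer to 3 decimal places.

Expected count for each of the 6 categories: 288/6 = 48.
cat         O        E   (O−E)²/E
A          35       48     3.5208
B          61       48     3.5208
C          55       48     1.0208
D          43       48     0.5208
E          50       48     0.0833
F          44       48     0.3333
Sum = 9.000

9.000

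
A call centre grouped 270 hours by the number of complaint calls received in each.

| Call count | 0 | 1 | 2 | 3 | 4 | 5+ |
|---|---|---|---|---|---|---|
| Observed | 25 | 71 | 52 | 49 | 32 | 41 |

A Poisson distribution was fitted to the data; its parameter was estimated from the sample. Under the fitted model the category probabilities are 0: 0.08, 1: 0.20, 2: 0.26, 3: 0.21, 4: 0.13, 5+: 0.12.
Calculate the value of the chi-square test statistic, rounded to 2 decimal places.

Expected counts E_i = n·p_i: 270×0.08 = 21.6, 270×0.20 = 54, 270×0.26 = 70.2, 270×0.21 = 56.7, 270×0.13 = 35.1, 270×0.12 = 32.4.
0: (25 − 21.6)²/21.6 = 11.56/21.6 = 0.535
1: (71 − 54)²/54 = 289/54 = 5.352
2: (52 − 70.2)²/70.2 = 331.24/70.2 = 4.719
3: (49 − 56.7)²/56.7 = 59.29/56.7 = 1.046
4: (32 − 35.1)²/35.1 = 9.61/35.1 = 0.274
5+: (41 − 32.4)²/32.4 = 73.96/32.4 = 2.283
Sum = 14.21

14.21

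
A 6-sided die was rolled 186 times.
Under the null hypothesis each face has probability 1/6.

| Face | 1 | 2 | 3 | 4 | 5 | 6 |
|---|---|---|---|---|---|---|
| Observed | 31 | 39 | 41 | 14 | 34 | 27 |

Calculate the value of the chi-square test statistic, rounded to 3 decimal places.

Expected count for each of the 6 categories: 186/6 = 31.
cat         O        E   (O−E)²/E
1          31       31     0.0000
2          39       31     2.0645
3          41       31     3.2258
4          14       31     9.3226
5          34       31     0.2903
6          27       31     0.5161
Sum = 15.419

15.419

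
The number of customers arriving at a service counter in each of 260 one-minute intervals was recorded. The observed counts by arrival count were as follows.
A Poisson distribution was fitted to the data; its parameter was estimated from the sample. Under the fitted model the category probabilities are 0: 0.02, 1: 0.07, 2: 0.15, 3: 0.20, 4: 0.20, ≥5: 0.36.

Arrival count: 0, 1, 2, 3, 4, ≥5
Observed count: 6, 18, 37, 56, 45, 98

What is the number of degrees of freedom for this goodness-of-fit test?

There are k = 6 categories and 1 parameter estimated from the data, so df = 6 − 1 − 1 = 4.

4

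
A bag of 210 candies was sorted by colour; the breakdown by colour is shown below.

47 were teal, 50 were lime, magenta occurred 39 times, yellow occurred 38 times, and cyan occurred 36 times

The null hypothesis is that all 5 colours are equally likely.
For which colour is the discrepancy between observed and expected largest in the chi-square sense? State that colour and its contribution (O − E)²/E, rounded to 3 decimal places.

lime, 1.524

Expected count for each of the 5 categories: 210/5 = 42.
χ² = (47−42)²/42 + (50−42)²/42 + (39−42)²/42 + (38−42)²/42 + (36−42)²/42
   = 0.5952 + 1.5238 + 0.2143 + 0.3810 + 0.8571
The largest term is for lime: 1.524.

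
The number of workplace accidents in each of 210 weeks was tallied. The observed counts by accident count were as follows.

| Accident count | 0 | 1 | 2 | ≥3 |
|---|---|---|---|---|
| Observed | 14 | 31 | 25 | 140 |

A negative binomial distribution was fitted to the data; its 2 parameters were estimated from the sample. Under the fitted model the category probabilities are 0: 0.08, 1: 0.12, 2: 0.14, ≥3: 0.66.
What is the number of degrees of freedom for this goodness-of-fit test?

1

There are k = 4 categories and 2 parameters estimated from the data, so df = 4 − 1 − 2 = 1.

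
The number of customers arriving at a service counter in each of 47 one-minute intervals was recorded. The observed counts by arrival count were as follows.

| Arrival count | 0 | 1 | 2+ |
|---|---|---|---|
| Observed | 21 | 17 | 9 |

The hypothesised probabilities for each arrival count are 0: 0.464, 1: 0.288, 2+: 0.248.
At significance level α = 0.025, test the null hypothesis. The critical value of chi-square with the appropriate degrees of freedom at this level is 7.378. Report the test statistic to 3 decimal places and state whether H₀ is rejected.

Expected counts E_i = n·p_i: 47×0.464 = 21.808, 47×0.288 = 13.536, 47×0.248 = 11.656.
χ² = (21−21.808)²/21.808 + (17−13.536)²/13.536 + (9−11.656)²/11.656
   = 0.0299 + 0.8865 + 0.6052
Sum = 1.522
df = 2. Since 1.522 < 7.378, we do not reject H₀.

1.522; do not reject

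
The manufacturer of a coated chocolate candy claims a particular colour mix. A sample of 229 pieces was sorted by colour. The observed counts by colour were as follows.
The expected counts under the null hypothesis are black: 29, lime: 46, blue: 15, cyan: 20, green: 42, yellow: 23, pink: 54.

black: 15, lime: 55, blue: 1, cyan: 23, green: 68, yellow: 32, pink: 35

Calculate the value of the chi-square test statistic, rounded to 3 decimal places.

48.338

cat         O        E   (O−E)²/E
black      15       29     6.7586
lime       55       46     1.7609
blue        1       15    13.0667
cyan       23       20     0.4500
green      68       42    16.0952
yellow     32       23     3.5217
pink       35       54     6.6852
Sum = 48.338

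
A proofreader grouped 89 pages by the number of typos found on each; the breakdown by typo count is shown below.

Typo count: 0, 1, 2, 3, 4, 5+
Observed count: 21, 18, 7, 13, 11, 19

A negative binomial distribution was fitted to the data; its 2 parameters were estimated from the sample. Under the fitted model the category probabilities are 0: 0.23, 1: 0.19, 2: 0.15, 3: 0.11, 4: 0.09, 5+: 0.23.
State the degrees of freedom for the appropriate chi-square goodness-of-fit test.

3

There are k = 6 categories and 2 parameters estimated from the data, so df = 6 − 1 − 2 = 3.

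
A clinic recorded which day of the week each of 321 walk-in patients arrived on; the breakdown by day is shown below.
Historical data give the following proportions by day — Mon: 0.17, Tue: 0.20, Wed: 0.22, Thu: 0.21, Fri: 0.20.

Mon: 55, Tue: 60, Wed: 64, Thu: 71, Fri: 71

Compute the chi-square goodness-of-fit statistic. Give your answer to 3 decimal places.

Expected counts E_i = n·p_i: 321×0.17 = 54.57, 321×0.20 = 64.2, 321×0.22 = 70.62, 321×0.21 = 67.41, 321×0.20 = 64.2.
Mon: (55 − 54.57)²/54.57 = 0.1849/54.57 = 0.0034
Tue: (60 − 64.2)²/64.2 = 17.64/64.2 = 0.2748
Wed: (64 − 70.62)²/70.62 = 43.8244/70.62 = 0.6206
Thu: (71 − 67.41)²/67.41 = 12.8881/67.41 = 0.1912
Fri: (71 − 64.2)²/64.2 = 46.24/64.2 = 0.7202
Sum = 1.810

1.810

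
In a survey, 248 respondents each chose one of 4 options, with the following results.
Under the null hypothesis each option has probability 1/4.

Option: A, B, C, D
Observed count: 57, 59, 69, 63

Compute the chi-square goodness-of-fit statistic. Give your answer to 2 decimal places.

Under H₀ each category has probability 1/4, so each expected count is 248/4 = 62.
A: (57 − 62)²/62 = 25/62 = 0.403
B: (59 − 62)²/62 = 9/62 = 0.145
C: (69 − 62)²/62 = 49/62 = 0.790
D: (63 − 62)²/62 = 1/62 = 0.016
Sum = 1.35

1.35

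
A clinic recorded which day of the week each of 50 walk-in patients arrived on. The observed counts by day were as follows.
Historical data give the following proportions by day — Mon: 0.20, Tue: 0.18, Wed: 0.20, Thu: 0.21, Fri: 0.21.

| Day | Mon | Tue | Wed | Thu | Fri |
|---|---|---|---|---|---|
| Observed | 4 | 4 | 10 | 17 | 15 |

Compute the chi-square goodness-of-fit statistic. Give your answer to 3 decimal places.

12.330

Expected counts E_i = n·p_i: 50×0.20 = 10, 50×0.18 = 9, 50×0.20 = 10, 50×0.21 = 10.5, 50×0.21 = 10.5.
χ² = (4−10)²/10 + (4−9)²/9 + (10−10)²/10 + (17−10.5)²/10.5 + (15−10.5)²/10.5
   = 3.6000 + 2.7778 + 0.0000 + 4.0238 + 1.9286
Sum = 12.330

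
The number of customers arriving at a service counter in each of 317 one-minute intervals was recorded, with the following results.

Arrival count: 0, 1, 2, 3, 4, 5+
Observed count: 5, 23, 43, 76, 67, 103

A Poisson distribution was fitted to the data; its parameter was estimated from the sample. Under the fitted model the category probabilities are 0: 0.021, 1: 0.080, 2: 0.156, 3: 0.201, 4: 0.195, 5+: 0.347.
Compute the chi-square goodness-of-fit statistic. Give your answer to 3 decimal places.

4.722

Expected counts E_i = n·p_i: 317×0.021 = 6.657, 317×0.080 = 25.36, 317×0.156 = 49.452, 317×0.201 = 63.717, 317×0.195 = 61.815, 317×0.347 = 109.999.
0: (5 − 6.657)²/6.657 = 2.745649/6.657 = 0.4124
1: (23 − 25.36)²/25.36 = 5.5696/25.36 = 0.2196
2: (43 − 49.452)²/49.452 = 41.628304/49.452 = 0.8418
3: (76 − 63.717)²/63.717 = 150.872089/63.717 = 2.3678
4: (67 − 61.815)²/61.815 = 26.884225/61.815 = 0.4349
5+: (103 − 109.999)²/109.999 = 48.986001/109.999 = 0.4453
Sum = 4.722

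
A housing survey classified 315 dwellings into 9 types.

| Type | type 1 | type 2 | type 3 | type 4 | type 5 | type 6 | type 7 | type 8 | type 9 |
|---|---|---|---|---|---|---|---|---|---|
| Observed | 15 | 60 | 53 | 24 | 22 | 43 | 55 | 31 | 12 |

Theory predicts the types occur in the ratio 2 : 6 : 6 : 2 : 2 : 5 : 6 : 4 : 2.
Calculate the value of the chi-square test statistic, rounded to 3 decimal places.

Ratio total = 35. Expected counts: 315×2/35 = 18, 315×6/35 = 54, 315×6/35 = 54, 315×2/35 = 18, 315×2/35 = 18, 315×5/35 = 45, 315×6/35 = 54, 315×4/35 = 36, 315×2/35 = 18.
type 1: (15 − 18)²/18 = 9/18 = 0.5000
type 2: (60 − 54)²/54 = 36/54 = 0.6667
type 3: (53 − 54)²/54 = 1/54 = 0.0185
type 4: (24 − 18)²/18 = 36/18 = 2.0000
type 5: (22 − 18)²/18 = 16/18 = 0.8889
type 6: (43 − 45)²/45 = 4/45 = 0.0889
type 7: (55 − 54)²/54 = 1/54 = 0.0185
type 8: (31 − 36)²/36 = 25/36 = 0.6944
type 9: (12 − 18)²/18 = 36/18 = 2.0000
Sum = 6.876

6.876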